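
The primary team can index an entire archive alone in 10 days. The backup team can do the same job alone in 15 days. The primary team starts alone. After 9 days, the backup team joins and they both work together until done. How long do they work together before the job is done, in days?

3/5 days

In the first 9 days the primary team alone does 9/10 of the job, leaving 1/10.
Once everyone is working, combined rate: 1/10 + 1/15 = (3 + 2)/30 = 5/30 = 1/6 per day.
Remaining 1/10 at 1/6 per day takes 3/5 days.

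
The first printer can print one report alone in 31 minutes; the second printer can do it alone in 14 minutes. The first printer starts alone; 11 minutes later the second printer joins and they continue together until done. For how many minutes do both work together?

In 11 minutes the first printer does 11/31 of the job, leaving 20/31.
The first printer and the second printer together work at 45/434 per minute, so finishing takes 20/31 ÷ 45/434 = 56/9 minutes.

56/9 minutes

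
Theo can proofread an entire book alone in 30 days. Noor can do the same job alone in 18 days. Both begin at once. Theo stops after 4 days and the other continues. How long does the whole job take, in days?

In the first 4 days the combined rate is 4/45, so 16/45 of the job is done, leaving 29/45.
After Theo leaves the rate is 1/18 per day; the remaining 29/45 takes 58/5 days.
Total = 4 + 58/5 = 78/5 days.

78/5 days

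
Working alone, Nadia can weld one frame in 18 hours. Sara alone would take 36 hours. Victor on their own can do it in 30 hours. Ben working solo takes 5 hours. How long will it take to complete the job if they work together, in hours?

60/19 hours

Combined rate: 1/18 + 1/36 + 1/30 + 1/5 = (10 + 5 + 6 + 36)/180 = 57/180 = 19/60 per hour.
Time = 1 ÷ (19/60) = 60/19 hours.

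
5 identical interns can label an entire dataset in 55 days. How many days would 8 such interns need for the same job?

275/8 days

Total work is 5·55 = 275 intern-days.
With 8 interns: 275/8 days.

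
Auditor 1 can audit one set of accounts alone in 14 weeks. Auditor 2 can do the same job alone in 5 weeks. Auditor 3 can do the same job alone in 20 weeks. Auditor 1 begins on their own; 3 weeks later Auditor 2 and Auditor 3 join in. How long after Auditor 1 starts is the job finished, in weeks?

In the first 3 weeks Auditor 1 alone does 3/14 of the job, leaving 11/14.
Once everyone is working, combined rate: 1/14 + 1/5 + 1/20 = (10 + 28 + 7)/140 = 45/140 = 9/28 per week.
Remaining 11/14 at 9/28 per week takes 22/9 weeks.
Total from the start = 3 + 22/9 = 49/9 weeks.

49/9 weeks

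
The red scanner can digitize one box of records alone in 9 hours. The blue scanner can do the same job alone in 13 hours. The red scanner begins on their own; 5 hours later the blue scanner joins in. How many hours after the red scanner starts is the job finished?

In the first 5 hours the red scanner alone does 5/9 of the job, leaving 4/9.
Once everyone is working, combined rate: 1/9 + 1/13 = (13 + 9)/117 = 22/117 per hour.
Remaining 4/9 at 22/117 per hour takes 26/11 hours.
Total from the start = 5 + 26/11 = 81/11 hours.

81/11 hours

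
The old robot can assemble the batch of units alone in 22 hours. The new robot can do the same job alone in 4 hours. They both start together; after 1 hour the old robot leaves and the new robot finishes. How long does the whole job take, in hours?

In the first 1 hour the combined rate is 13/44, so 13/44 of the job is done, leaving 31/44.
After the old robot leaves the rate is 1/4 per hour; the remaining 31/44 takes 31/11 hours.
Total = 1 + 31/11 = 42/11 hours.

42/11 hours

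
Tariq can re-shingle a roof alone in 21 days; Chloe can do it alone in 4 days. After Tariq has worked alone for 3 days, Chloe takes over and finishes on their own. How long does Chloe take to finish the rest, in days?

24/7 days

In 3 days Tariq does 3/21 = 1/7 of the job, leaving 6/7.
Chloe works at 1/4 per day, so finishing takes 6/7 ÷ 1/4 = 24/7 days.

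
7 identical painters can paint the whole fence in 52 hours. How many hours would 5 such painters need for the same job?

Total work is 7·52 = 364 painter-hours.
With 5 painters: 364/5 hours.

364/5 hours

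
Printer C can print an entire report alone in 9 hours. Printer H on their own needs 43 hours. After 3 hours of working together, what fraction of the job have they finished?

Combined rate: 1/9 + 1/43 = (43 + 9)/387 = 52/387 per hour.
In 3 hours they complete 3·52/387 = 52/129 of the job.

52/129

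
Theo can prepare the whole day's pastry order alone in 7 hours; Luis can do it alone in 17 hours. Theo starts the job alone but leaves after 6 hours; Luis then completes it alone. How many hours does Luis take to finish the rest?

In 6 hours Theo does 6/7 of the job, leaving 1/7.
Luis works at 1/17 per hour, so finishing takes 1/7 ÷ 1/17 = 17/7 hours.

17/7 hours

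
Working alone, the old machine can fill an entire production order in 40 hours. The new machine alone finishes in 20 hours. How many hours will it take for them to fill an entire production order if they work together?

Combined rate: 1/40 + 1/20 = (1 + 2)/40 = 3/40 per hour.
Time = 1 ÷ (3/40) = 40/3 hours.

40/3 hours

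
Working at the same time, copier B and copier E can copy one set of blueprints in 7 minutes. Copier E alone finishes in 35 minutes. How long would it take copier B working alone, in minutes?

35/4 minutes

Combined rate is 1/7 per minute.
Known contribution: 1/35 per minute.
So copier B's rate is 1/7 − 1/35 = 4/35, meaning 35/4 minutes alone.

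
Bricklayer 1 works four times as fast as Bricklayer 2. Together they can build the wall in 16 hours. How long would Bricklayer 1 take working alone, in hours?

20 hours

Let Bricklayer 2's rate be r; then Bricklayer 1's rate is 4r, so together (4 + 1)r = 5r = 1/16.
Thus r = 1/80 per hour.
Bricklayer 2 alone: 80 hours; Bricklayer 1 alone: 20 hours.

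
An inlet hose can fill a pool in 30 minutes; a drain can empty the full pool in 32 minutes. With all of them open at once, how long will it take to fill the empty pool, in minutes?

480 minutes

Net rate = 1/30 − 1/32 = (16 − 15)/480 = 1/480 per minute.
Filling time = 1 ÷ (1/480) = 480 minutes.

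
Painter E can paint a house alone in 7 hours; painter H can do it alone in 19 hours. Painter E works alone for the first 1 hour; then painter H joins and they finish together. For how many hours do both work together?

In 1 hour painter E does 1/7 of the job, leaving 6/7.
Painter E and painter H together work at 26/133 per hour, so finishing takes 6/7 ÷ 26/133 = 57/13 hours.

57/13 hours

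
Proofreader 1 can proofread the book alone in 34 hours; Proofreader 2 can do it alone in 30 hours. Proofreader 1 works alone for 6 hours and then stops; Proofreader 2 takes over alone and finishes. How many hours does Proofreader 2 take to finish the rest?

In 6 hours Proofreader 1 does 6/34 = 3/17 of the job, leaving 14/17.
Proofreader 2 works at 1/30 per hour, so finishing takes 14/17 ÷ 1/30 = 420/17 hours.

420/17 hours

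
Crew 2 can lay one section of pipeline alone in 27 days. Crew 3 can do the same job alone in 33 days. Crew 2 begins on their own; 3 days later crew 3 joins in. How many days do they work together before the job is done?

In the first 3 days crew 2 alone does 3/27 = 1/9 of the job, leaving 8/9.
Once everyone is working, combined rate: 1/27 + 1/33 = (11 + 9)/297 = 20/297 per day.
Remaining 8/9 at 20/297 per day takes 66/5 days.

66/5 days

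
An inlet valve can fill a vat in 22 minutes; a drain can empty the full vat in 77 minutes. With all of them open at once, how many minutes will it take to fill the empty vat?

Net rate = 1/22 − 1/77 = (7 − 2)/154 = 5/154 per minute.
Filling time = 1 ÷ (5/154) = 154/5 minutes.

154/5 minutes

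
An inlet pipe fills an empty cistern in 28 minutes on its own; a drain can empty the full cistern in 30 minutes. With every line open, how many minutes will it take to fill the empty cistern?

420 minutes

Net rate = 1/28 − 1/30 = (15 − 14)/420 = 1/420 per minute.
Filling time = 1 ÷ (1/420) = 420 minutes.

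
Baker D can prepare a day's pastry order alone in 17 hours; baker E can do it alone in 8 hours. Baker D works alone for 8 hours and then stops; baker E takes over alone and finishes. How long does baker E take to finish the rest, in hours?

72/17 hours

In 8 hours baker D does 8/17 of the job, leaving 9/17.
Baker E works at 1/8 per hour, so finishing takes 9/17 ÷ 1/8 = 72/17 hours.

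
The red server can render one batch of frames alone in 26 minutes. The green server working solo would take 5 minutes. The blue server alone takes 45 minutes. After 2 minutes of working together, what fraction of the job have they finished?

61/117

Combined rate: 1/26 + 1/5 + 1/45 = (45 + 234 + 26)/1170 = 305/1170 = 61/234 per minute.
In 2 minutes they complete 2·61/234 = 61/117 of the job.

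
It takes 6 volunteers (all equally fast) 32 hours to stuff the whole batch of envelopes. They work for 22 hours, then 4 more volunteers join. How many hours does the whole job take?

28 hours

One volunteer does 1/192 of the job per hour.
After 22 hours with 6 volunteers, 11/16 is done (5/16 left).
With 10 volunteers the rate is 10/192 = 5/96, so the rest takes 5/16 ÷ 5/96 = 6 hours.
Total = 22 + 6 = 28 hours.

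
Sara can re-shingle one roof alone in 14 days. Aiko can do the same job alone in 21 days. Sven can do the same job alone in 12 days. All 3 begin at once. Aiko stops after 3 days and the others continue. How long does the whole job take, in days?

In the first 3 days the combined rate is 17/84, so 17/28 of the job is done, leaving 11/28.
After Aiko leaves the rate is 13/84 per day; the remaining 11/28 takes 33/13 days.
Total = 3 + 33/13 = 72/13 days.

72/13 days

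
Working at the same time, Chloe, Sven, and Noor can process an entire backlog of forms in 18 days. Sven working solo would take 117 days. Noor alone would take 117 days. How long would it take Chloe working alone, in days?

Combined rate is 1/18 per day.
Known contribution: 1/117 + 1/117 = (1 + 1)/117 = 2/117 per day.
So Chloe's rate is 1/18 − 2/117 = 1/26, meaning 26 days alone.

26 days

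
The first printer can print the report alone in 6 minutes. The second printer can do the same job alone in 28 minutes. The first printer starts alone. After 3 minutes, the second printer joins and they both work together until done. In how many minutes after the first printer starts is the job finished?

In the first 3 minutes the first printer alone does 3/6 = 1/2 of the job, leaving 1/2.
Once everyone is working, combined rate: 1/6 + 1/28 = (14 + 3)/84 = 17/84 per minute.
Remaining 1/2 at 17/84 per minute takes 42/17 minutes.
Total from the start = 3 + 42/17 = 93/17 minutes.

93/17 minutes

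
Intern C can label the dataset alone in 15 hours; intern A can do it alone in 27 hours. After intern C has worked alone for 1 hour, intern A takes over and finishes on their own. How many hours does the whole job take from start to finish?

In 1 hour intern C does 1/15 of the job, leaving 14/15.
Intern A works at 1/27 per hour, so finishing takes 14/15 ÷ 1/27 = 126/5 hours.
Total time = 1 + 126/5 = 131/5 hours.

131/5 hours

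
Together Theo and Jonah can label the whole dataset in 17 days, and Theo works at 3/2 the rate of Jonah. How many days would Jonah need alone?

Let Jonah's rate be r; then Theo's rate is (3/2)r, so together (3/2 + 1)r = (5/2)r = 1/17.
Thus r = 2/85 per day.
Jonah alone: 85/2 days; Theo alone: 85/3 days.

85/2 days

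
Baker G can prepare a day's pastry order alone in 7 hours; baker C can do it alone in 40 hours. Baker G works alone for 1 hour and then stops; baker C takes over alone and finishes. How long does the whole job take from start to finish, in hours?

In 1 hour baker G does 1/7 of the job, leaving 6/7.
Baker C works at 1/40 per hour, so finishing takes 6/7 ÷ 1/40 = 240/7 hours.
Total time = 1 + 240/7 = 247/7 hours.

247/7 hours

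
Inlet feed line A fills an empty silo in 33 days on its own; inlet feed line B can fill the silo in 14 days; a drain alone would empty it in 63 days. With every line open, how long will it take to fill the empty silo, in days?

198/17 days

Net rate = 1/33 + 1/14 − 1/63 = (42 + 99 − 22)/1386 = 119/1386 = 17/198 per day.
Filling time = 1 ÷ (17/198) = 198/17 days.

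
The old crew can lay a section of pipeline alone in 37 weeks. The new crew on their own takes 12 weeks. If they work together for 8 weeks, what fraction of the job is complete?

98/111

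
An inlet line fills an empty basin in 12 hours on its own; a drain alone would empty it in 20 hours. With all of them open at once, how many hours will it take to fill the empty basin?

30 hours

Net rate = 1/12 − 1/20 = (5 − 3)/60 = 2/60 = 1/30 per hour.
Filling time = 1 ÷ (1/30) = 30 hours.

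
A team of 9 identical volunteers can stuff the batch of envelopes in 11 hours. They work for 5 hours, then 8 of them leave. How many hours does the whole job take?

59 hours

One volunteer does 1/99 of the job per hour.
After 5 hours with 9 volunteers, 5/11 is done (6/11 left).
With 1 volunteer the rate is 1/99, so the rest takes 6/11 ÷ 1/99 = 54 hours.
Total = 5 + 54 = 59 hours.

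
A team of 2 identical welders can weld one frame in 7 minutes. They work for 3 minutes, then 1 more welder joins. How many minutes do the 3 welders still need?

One welder does 1/14 of the job per minute.
After 3 minutes with 2 welders, 3/7 is done (4/7 left).
With 3 welders the rate is 3/14, so the rest takes 4/7 ÷ 3/14 = 8/3 minutes.

8/3 minutes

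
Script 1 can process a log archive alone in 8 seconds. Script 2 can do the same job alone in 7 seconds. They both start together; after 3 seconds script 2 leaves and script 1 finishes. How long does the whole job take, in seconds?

In the first 3 seconds the combined rate is 15/56, so 45/56 of the job is done, leaving 11/56.
After script 2 leaves the rate is 1/8 per second; the remaining 11/56 takes 11/7 seconds.
Total = 3 + 11/7 = 32/7 seconds.

32/7 seconds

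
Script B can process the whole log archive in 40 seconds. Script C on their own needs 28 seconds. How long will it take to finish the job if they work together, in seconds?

With two workers the combined time is the product over the sum: 40·28/(40+28) = 1120/68 = 280/17 seconds.

280/17 seconds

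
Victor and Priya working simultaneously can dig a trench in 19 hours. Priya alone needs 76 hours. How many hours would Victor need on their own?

Combined rate is 1/19 per hour.
Known contribution: 1/76 per hour.
So Victor's rate is 1/19 − 1/76 = 3/76, meaning 76/3 hours alone.

76/3 hours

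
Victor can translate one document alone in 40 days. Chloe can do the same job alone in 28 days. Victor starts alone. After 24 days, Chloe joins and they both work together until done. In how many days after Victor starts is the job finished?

In the first 24 days Victor alone does 24/40 = 3/5 of the job, leaving 2/5.
Once everyone is working, combined rate: 1/40 + 1/28 = (7 + 10)/280 = 17/280 per day.
Remaining 2/5 at 17/280 per day takes 112/17 days.
Total from the start = 24 + 112/17 = 520/17 days.

520/17 days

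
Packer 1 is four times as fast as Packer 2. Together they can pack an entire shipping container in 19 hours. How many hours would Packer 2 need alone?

95 hours

Let Packer 2's rate be r; then Packer 1's rate is 4r, so together (4 + 1)r = 5r = 1/19.
Thus r = 1/95 per hour.
Packer 2 alone: 95 hours; Packer 1 alone: 95/4 hours.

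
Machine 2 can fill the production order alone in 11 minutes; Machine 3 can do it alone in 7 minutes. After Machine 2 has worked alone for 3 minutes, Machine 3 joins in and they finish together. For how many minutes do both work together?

In 3 minutes Machine 2 does 3/11 of the job, leaving 8/11.
Machine 2 and Machine 3 together work at 18/77 per minute, so finishing takes 8/11 ÷ 18/77 = 28/9 minutes.

28/9 minutes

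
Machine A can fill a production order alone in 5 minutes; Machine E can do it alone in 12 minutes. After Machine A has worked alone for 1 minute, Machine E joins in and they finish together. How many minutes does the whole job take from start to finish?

In 1 minute Machine A does 1/5 of the job, leaving 4/5.
Machine A and Machine E together work at 17/60 per minute, so finishing takes 4/5 ÷ 17/60 = 48/17 minutes.
Total time = 1 + 48/17 = 65/17 minutes.

65/17 minutes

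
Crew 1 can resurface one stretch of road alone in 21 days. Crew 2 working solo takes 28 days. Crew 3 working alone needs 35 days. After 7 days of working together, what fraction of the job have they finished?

47/60

Combined rate: 1/21 + 1/28 + 1/35 = (20 + 15 + 12)/420 = 47/420 per day.
In 7 days they complete 7·47/420 = 47/60 of the job.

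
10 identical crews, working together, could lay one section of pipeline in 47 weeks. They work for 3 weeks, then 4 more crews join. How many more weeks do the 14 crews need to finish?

220/7 weeks

One crew does 1/470 of the job per week.
After 3 weeks with 10 crews, 3/47 is done (44/47 left).
With 14 crews the rate is 14/470 = 7/235, so the rest takes 44/47 ÷ 7/235 = 220/7 weeks.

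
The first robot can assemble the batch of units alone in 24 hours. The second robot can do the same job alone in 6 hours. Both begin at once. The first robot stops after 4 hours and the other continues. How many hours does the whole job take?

In the first 4 hours the combined rate is 5/24, so 5/6 of the job is done, leaving 1/6.
After the first robot leaves the rate is 1/6 per hour; the remaining 1/6 takes 1 hour.
Total = 4 + 1 = 5 hours.

5 hours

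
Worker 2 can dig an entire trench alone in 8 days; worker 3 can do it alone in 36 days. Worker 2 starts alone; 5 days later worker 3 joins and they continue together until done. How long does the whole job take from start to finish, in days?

82/11 days

In 5 days worker 2 does 5/8 of the job, leaving 3/8.
Worker 2 and worker 3 together work at 11/72 per day, so finishing takes 3/8 ÷ 11/72 = 27/11 days.
Total time = 5 + 27/11 = 82/11 days.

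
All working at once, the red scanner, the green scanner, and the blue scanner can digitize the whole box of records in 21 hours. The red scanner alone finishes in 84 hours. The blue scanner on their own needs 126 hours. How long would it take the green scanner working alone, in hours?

Combined rate is 1/21 per hour.
Known contribution: 1/84 + 1/126 = (3 + 2)/252 = 5/252 per hour.
So the green scanner's rate is 1/21 − 5/252 = 1/36, meaning 36 hours alone.

36 hours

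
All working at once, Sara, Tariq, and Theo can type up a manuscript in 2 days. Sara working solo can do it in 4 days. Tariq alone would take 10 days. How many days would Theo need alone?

20/3 days

Combined rate is 1/2 per day.
Known contribution: 1/4 + 1/10 = (5 + 2)/20 = 7/20 per day.
So Theo's rate is 1/2 − 7/20 = 3/20, meaning 20/3 days alone.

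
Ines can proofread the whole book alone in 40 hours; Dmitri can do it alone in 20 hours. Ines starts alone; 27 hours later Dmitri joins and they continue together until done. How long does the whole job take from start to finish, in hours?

94/3 hours

In 27 hours Ines does 27/40 of the job, leaving 13/40.
Ines and Dmitri together work at 3/40 per hour, so finishing takes 13/40 ÷ 3/40 = 13/3 hours.
Total time = 27 + 13/3 = 94/3 hours.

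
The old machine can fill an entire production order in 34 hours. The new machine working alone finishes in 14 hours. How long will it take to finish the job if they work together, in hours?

Combined rate: 1/34 + 1/14 = (7 + 17)/238 = 24/238 = 12/119 per hour.
Time = 1 ÷ (12/119) = 119/12 hours.

119/12 hours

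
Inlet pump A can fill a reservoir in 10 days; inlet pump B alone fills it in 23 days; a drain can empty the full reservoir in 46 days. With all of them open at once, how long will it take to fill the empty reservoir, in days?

115/14 days

Net rate = 1/10 + 1/23 − 1/46 = (23 + 10 − 5)/230 = 28/230 = 14/115 per day.
Filling time = 1 ÷ (14/115) = 115/14 days.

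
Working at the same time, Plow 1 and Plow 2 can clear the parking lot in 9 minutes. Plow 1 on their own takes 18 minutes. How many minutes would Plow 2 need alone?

Combined rate is 1/9 per minute.
Known contribution: 1/18 per minute.
So Plow 2's rate is 1/9 − 1/18 = 1/18, meaning 18 minutes alone.

18 minutes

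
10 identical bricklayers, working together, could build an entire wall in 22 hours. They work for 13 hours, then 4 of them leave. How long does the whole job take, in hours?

28 hours

One bricklayer does 1/220 of the job per hour.
After 13 hours with 10 bricklayers, 13/22 is done (9/22 left).
With 6 bricklayers the rate is 6/220 = 3/110, so the rest takes 9/22 ÷ 3/110 = 15 hours.
Total = 13 + 15 = 28 hours.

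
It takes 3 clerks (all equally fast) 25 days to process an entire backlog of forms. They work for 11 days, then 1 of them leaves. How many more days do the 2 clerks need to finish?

21 days

One clerk does 1/75 of the job per day.
After 11 days with 3 clerks, 11/25 is done (14/25 left).
With 2 clerks the rate is 2/75, so the rest takes 14/25 ÷ 2/75 = 21 days.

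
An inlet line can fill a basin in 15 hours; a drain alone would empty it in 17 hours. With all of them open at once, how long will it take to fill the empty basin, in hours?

Net rate = 1/15 − 1/17 = (17 − 15)/255 = 2/255 per hour.
Filling time = 1 ÷ (2/255) = 255/2 hours.

255/2 hours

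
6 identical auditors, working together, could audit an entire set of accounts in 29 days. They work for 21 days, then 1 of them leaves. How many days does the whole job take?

One auditor does 1/174 of the job per day.
After 21 days with 6 auditors, 21/29 is done (8/29 left).
With 5 auditors the rate is 5/174, so the rest takes 8/29 ÷ 5/174 = 48/5 days.
Total = 21 + 48/5 = 153/5 days.

153/5 days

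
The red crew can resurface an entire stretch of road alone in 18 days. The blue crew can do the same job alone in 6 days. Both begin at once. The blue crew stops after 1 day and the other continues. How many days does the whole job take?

15 days

In the first 1 day the combined rate is 2/9, so 2/9 of the job is done, leaving 7/9.
After the blue crew leaves the rate is 1/18 per day; the remaining 7/9 takes 14 days.
Total = 1 + 14 = 15 days.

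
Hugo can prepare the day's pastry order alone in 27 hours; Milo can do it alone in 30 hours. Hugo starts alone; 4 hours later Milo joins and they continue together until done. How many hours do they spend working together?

230/19 hours

In 4 hours Hugo does 4/27 of the job, leaving 23/27.
Hugo and Milo together work at 19/270 per hour, so finishing takes 23/27 ÷ 19/270 = 230/19 hours.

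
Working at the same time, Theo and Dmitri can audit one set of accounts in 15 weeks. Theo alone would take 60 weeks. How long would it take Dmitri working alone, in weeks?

Combined rate is 1/15 per week.
Known contribution: 1/60 per week.
So Dmitri's rate is 1/15 − 1/60 = 1/20, meaning 20 weeks alone.

20 weeks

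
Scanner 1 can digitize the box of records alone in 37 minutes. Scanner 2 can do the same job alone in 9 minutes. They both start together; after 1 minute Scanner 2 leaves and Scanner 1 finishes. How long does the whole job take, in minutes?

296/9 minutes

In the first 1 minute the combined rate is 46/333, so 46/333 of the job is done, leaving 287/333.
After Scanner 2 leaves the rate is 1/37 per minute; the remaining 287/333 takes 287/9 minutes.
Total = 1 + 287/9 = 296/9 minutes.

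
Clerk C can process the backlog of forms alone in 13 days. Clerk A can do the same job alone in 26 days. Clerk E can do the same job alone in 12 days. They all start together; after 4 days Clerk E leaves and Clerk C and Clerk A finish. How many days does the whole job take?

52/9 days

In the first 4 days the combined rate is 31/156, so 31/39 of the job is done, leaving 8/39.
After Clerk E leaves the rate is 3/26 per day; the remaining 8/39 takes 16/9 days.
Total = 4 + 16/9 = 52/9 days.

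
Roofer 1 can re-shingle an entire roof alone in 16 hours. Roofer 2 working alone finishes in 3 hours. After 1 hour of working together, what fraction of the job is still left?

29/48

Combined rate: 1/16 + 1/3 = (3 + 16)/48 = 19/48 per hour.
In 1 hour they complete 1·19/48 = 19/48 of the job.
So 29/48 remains.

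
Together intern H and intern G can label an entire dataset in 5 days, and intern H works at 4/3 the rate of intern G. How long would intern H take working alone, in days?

Let intern G's rate be r; then intern H's rate is (4/3)r, so together (4/3 + 1)r = (7/3)r = 1/5.
Thus r = 3/35 per day.
Intern G alone: 35/3 days; intern H alone: 35/4 days.

35/4 days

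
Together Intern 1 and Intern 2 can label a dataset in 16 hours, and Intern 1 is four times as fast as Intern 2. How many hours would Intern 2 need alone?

Let Intern 2's rate be r; then Intern 1's rate is 4r, so together (4 + 1)r = 5r = 1/16.
Thus r = 1/80 per hour.
Intern 2 alone: 80 hours; Intern 1 alone: 20 hours.

80 hours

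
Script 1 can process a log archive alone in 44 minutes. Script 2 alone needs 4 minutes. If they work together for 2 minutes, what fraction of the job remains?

Combined rate: 1/44 + 1/4 = (1 + 11)/44 = 12/44 = 3/11 per minute.
In 2 minutes they complete 2·3/11 = 6/11 of the job.
So 5/11 remains.

5/11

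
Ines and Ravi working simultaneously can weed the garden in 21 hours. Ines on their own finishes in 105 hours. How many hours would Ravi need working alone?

Combined rate is 1/21 per hour.
Known contribution: 1/105 per hour.
So Ravi's rate is 1/21 − 1/105 = 4/105, meaning 105/4 hours alone.

105/4 hours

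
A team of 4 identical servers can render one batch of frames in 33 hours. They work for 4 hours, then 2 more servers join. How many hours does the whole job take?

70/3 hours

One server does 1/132 of the job per hour.
After 4 hours with 4 servers, 4/33 is done (29/33 left).
With 6 servers the rate is 6/132 = 1/22, so the rest takes 29/33 ÷ 1/22 = 58/3 hours.
Total = 4 + 58/3 = 70/3 hours.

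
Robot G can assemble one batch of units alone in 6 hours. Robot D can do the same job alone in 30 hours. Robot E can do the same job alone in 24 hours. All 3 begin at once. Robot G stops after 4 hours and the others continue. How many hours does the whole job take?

40/9 hours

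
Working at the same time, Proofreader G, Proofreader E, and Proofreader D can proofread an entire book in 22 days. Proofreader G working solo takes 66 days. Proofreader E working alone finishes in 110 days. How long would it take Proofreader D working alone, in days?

Combined rate is 1/22 per day.
Known contribution: 1/66 + 1/110 = (5 + 3)/330 = 8/330 = 4/165 per day.
So Proofreader D's rate is 1/22 − 4/165 = 7/330, meaning 330/7 days alone.

330/7 days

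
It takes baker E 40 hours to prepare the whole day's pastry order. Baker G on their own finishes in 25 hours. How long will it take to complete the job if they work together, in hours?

200/13 hours

Combined rate: 1/40 + 1/25 = (5 + 8)/200 = 13/200 per hour.
Time = 1 ÷ (13/200) = 200/13 hours.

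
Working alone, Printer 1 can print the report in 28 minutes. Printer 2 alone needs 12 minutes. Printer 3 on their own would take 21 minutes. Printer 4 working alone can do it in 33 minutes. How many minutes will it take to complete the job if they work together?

66/13 minutes

Combined rate: 1/28 + 1/12 + 1/21 + 1/33 = (33 + 77 + 44 + 28)/924 = 182/924 = 13/66 per minute.
Time = 1 ÷ (13/66) = 66/13 minutes.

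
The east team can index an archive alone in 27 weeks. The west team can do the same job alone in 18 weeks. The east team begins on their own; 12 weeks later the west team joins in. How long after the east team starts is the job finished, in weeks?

18 weeks

In the first 12 weeks the east team alone does 12/27 = 4/9 of the job, leaving 5/9.
Once everyone is working, combined rate: 1/27 + 1/18 = (2 + 3)/54 = 5/54 per week.
Remaining 5/9 at 5/54 per week takes 6 weeks.
Total from the start = 12 + 6 = 18 weeks.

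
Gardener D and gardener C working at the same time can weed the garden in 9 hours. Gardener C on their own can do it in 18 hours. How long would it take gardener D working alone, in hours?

Combined rate is 1/9 per hour.
Known contribution: 1/18 per hour.
So gardener D's rate is 1/9 − 1/18 = 1/18, meaning 18 hours alone.

18 hours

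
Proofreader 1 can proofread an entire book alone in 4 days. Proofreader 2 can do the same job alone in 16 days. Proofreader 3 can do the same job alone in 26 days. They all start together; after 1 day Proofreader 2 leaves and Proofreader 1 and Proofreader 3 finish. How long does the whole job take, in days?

13/4 days

In the first 1 day the combined rate is 73/208, so 73/208 of the job is done, leaving 135/208.
After Proofreader 2 leaves the rate is 15/52 per day; the remaining 135/208 takes 9/4 days.
Total = 1 + 9/4 = 13/4 days.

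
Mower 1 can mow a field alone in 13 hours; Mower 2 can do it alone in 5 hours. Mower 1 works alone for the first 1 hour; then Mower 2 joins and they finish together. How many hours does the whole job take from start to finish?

13/3 hours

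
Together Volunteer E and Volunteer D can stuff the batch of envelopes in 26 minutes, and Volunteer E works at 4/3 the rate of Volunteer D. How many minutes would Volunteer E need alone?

91/2 minutes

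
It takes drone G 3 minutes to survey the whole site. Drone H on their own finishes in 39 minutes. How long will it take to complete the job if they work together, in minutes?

With two workers the combined time is the product over the sum: 3·39/(3+39) = 117/42 = 39/14 minutes.

39/14 minutes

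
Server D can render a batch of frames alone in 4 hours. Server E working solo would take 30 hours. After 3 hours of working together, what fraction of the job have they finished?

Combined rate: 1/4 + 1/30 = (15 + 2)/60 = 17/60 per hour.
In 3 hours they complete 3·17/60 = 17/20 of the job.

17/20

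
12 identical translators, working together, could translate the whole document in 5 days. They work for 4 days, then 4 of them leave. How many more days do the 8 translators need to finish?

3/2 days

One translator does 1/60 of the job per day.
After 4 days with 12 translators, 4/5 is done (1/5 left).
With 8 translators the rate is 8/60 = 2/15, so the rest takes 1/5 ÷ 2/15 = 3/2 days.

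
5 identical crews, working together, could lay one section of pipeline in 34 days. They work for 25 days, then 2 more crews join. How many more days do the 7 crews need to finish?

One crew does 1/170 of the job per day.
After 25 days with 5 crews, 25/34 is done (9/34 left).
With 7 crews the rate is 7/170, so the rest takes 9/34 ÷ 7/170 = 45/7 days.

45/7 days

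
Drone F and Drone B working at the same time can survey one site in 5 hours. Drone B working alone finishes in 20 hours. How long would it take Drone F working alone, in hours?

20/3 hours

Combined rate is 1/5 per hour.
Known contribution: 1/20 per hour.
So Drone F's rate is 1/5 − 1/20 = 3/20, meaning 20/3 hours alone.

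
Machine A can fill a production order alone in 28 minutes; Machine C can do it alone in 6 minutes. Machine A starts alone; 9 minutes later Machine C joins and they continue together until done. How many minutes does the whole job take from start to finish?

In 9 minutes Machine A does 9/28 of the job, leaving 19/28.
Machine A and Machine C together work at 17/84 per minute, so finishing takes 19/28 ÷ 17/84 = 57/17 minutes.
Total time = 9 + 57/17 = 210/17 minutes.

210/17 minutes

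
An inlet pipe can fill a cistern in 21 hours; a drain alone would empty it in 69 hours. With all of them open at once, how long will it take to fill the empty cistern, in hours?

Net rate = 1/21 − 1/69 = (23 − 7)/483 = 16/483 per hour.
Filling time = 1 ÷ (16/483) = 483/16 hours.

483/16 hours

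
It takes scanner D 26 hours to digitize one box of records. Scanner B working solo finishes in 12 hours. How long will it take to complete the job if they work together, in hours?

With two workers the combined time is the product over the sum: 26·12/(26+12) = 312/38 = 156/19 hours.

156/19 hours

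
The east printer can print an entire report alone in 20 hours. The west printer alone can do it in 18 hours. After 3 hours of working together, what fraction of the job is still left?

41/60

Combined rate: 1/20 + 1/18 = (9 + 10)/180 = 19/180 per hour.
In 3 hours they complete 3·19/180 = 19/60 of the job.
So 41/60 remains.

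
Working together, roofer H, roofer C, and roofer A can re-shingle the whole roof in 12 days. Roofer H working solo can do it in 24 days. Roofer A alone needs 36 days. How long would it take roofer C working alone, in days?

Combined rate is 1/12 per day.
Known contribution: 1/24 + 1/36 = (3 + 2)/72 = 5/72 per day.
So roofer C's rate is 1/12 − 5/72 = 1/72, meaning 72 days alone.

72 days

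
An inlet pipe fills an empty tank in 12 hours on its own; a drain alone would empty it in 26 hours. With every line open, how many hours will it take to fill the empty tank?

156/7 hours

Net rate = 1/12 − 1/26 = (13 − 6)/156 = 7/156 per hour.
Filling time = 1 ÷ (7/156) = 156/7 hours.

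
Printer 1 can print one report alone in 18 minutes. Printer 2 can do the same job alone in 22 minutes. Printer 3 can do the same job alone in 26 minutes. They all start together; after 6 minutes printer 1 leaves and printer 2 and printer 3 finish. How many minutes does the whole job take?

143/18 minutes

In the first 6 minutes the combined rate is 359/2574, so 359/429 of the job is done, leaving 70/429.
After printer 1 leaves the rate is 12/143 per minute; the remaining 70/429 takes 35/18 minutes.
Total = 6 + 35/18 = 143/18 minutes.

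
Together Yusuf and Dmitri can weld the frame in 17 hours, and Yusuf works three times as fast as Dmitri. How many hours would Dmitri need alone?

Let Dmitri's rate be r; then Yusuf's rate is 3r, so together (3 + 1)r = 4r = 1/17.
Thus r = 1/68 per hour.
Dmitri alone: 68 hours; Yusuf alone: 68/3 hours.

68 hours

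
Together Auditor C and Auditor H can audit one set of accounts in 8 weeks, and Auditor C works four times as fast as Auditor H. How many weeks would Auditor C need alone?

10 weeks

Let Auditor H's rate be r; then Auditor C's rate is 4r, so together (4 + 1)r = 5r = 1/8.
Thus r = 1/40 per week.
Auditor H alone: 40 weeks; Auditor C alone: 10 weeks.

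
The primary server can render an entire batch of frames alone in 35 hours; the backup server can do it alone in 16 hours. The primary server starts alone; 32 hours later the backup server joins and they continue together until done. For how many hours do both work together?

In 32 hours the primary server does 32/35 of the job, leaving 3/35.
The primary server and the backup server together work at 51/560 per hour, so finishing takes 3/35 ÷ 51/560 = 16/17 hours.

16/17 hours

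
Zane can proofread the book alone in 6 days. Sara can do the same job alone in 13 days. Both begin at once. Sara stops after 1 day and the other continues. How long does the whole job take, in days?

In the first 1 day the combined rate is 19/78, so 19/78 of the job is done, leaving 59/78.
After Sara leaves the rate is 1/6 per day; the remaining 59/78 takes 59/13 days.
Total = 1 + 59/13 = 72/13 days.

72/13 days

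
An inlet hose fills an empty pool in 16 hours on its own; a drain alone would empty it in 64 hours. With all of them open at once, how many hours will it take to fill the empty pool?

Net rate = 1/16 − 1/64 = (4 − 1)/64 = 3/64 per hour.
Filling time = 1 ÷ (3/64) = 64/3 hours.

64/3 hours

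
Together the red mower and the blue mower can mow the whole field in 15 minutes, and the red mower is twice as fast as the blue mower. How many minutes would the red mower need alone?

Let the blue mower's rate be r; then the red mower's rate is 2r, so together (2 + 1)r = 3r = 1/15.
Thus r = 1/45 per minute.
The blue mower alone: 45 minutes; the red mower alone: 45/2 minutes.

45/2 minutes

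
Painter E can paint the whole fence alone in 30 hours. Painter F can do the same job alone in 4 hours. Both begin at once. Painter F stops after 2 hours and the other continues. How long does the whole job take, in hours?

15 hours

In the first 2 hours the combined rate is 17/60, so 17/30 of the job is done, leaving 13/30.
After Painter F leaves the rate is 1/30 per hour; the remaining 13/30 takes 13 hours.
Total = 2 + 13 = 15 hours.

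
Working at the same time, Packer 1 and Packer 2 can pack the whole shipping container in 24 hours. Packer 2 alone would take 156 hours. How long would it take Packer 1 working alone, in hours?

312/11 hours

Combined rate is 1/24 per hour.
Known contribution: 1/156 per hour.
So Packer 1's rate is 1/24 − 1/156 = 11/312, meaning 312/11 hours alone.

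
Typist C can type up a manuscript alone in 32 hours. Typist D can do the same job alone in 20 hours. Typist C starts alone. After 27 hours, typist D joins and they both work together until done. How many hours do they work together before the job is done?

In the first 27 hours typist C alone does 27/32 of the job, leaving 5/32.
Once everyone is working, combined rate: 1/32 + 1/20 = (5 + 8)/160 = 13/160 per hour.
Remaining 5/32 at 13/160 per hour takes 25/13 hours.

25/13 hours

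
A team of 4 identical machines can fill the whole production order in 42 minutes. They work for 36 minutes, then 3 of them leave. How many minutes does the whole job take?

One machine does 1/168 of the job per minute.
After 36 minutes with 4 machines, 6/7 is done (1/7 left).
With 1 machine the rate is 1/168, so the rest takes 1/7 ÷ 1/168 = 24 minutes.
Total = 36 + 24 = 60 minutes.

60 minutes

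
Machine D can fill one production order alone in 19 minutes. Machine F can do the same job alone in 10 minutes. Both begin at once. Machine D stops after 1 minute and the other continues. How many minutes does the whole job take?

180/19 minutes

In the first 1 minute the combined rate is 29/190, so 29/190 of the job is done, leaving 161/190.
After Machine D leaves the rate is 1/10 per minute; the remaining 161/190 takes 161/19 minutes.
Total = 1 + 161/19 = 180/19 minutes.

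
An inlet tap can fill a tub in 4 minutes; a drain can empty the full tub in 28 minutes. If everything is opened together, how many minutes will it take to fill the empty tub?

Net rate = 1/4 − 1/28 = (7 − 1)/28 = 6/28 = 3/14 per minute.
Filling time = 1 ÷ (3/14) = 14/3 minutes.

14/3 minutes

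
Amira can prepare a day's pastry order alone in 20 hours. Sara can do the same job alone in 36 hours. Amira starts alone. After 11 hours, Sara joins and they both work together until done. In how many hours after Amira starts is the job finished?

In the first 11 hours Amira alone does 11/20 of the job, leaving 9/20.
Once everyone is working, combined rate: 1/20 + 1/36 = (9 + 5)/180 = 14/180 = 7/90 per hour.
Remaining 9/20 at 7/90 per hour takes 81/14 hours.
Total from the start = 11 + 81/14 = 235/14 hours.

235/14 hours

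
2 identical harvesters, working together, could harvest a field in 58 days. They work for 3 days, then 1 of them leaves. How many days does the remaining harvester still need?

110 days

One harvester does 1/116 of the job per day.
After 3 days with 2 harvesters, 3/58 is done (55/58 left).
With 1 harvester the rate is 1/116, so the rest takes 55/58 ÷ 1/116 = 110 days.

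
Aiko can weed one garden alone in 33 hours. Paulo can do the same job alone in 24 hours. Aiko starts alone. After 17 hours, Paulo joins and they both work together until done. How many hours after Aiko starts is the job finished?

451/19 hours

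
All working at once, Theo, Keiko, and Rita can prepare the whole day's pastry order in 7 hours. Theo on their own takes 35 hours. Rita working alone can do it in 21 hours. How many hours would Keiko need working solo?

Combined rate is 1/7 per hour.
Known contribution: 1/35 + 1/21 = (3 + 5)/105 = 8/105 per hour.
So Keiko's rate is 1/7 − 8/105 = 1/15, meaning 15 hours alone.

15 hours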